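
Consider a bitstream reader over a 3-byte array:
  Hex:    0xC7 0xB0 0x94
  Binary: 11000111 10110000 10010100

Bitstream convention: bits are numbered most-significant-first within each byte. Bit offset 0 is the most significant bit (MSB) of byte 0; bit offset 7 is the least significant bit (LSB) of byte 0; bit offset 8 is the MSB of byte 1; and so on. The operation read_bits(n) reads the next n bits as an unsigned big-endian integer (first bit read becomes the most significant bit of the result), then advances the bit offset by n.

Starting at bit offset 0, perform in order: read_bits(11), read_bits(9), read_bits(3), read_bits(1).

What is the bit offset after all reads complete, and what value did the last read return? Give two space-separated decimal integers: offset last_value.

Read 1: bits[0:11] width=11 -> value=1597 (bin 11000111101); offset now 11 = byte 1 bit 3; 13 bits remain
Read 2: bits[11:20] width=9 -> value=265 (bin 100001001); offset now 20 = byte 2 bit 4; 4 bits remain
Read 3: bits[20:23] width=3 -> value=2 (bin 010); offset now 23 = byte 2 bit 7; 1 bits remain
Read 4: bits[23:24] width=1 -> value=0 (bin 0); offset now 24 = byte 3 bit 0; 0 bits remain

Answer: 24 0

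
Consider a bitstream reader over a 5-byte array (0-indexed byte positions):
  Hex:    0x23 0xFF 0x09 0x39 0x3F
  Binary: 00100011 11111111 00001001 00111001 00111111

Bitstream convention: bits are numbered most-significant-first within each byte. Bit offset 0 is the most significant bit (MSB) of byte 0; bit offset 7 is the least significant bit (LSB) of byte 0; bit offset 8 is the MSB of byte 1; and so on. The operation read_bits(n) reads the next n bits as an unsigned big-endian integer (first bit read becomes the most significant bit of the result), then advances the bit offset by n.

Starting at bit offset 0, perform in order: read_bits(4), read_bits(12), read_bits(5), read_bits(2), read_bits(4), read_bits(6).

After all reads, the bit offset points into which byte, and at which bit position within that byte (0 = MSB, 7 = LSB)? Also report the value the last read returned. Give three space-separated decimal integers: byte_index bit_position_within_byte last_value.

Answer: 4 1 50

Derivation:
Read 1: bits[0:4] width=4 -> value=2 (bin 0010); offset now 4 = byte 0 bit 4; 36 bits remain
Read 2: bits[4:16] width=12 -> value=1023 (bin 001111111111); offset now 16 = byte 2 bit 0; 24 bits remain
Read 3: bits[16:21] width=5 -> value=1 (bin 00001); offset now 21 = byte 2 bit 5; 19 bits remain
Read 4: bits[21:23] width=2 -> value=0 (bin 00); offset now 23 = byte 2 bit 7; 17 bits remain
Read 5: bits[23:27] width=4 -> value=9 (bin 1001); offset now 27 = byte 3 bit 3; 13 bits remain
Read 6: bits[27:33] width=6 -> value=50 (bin 110010); offset now 33 = byte 4 bit 1; 7 bits remain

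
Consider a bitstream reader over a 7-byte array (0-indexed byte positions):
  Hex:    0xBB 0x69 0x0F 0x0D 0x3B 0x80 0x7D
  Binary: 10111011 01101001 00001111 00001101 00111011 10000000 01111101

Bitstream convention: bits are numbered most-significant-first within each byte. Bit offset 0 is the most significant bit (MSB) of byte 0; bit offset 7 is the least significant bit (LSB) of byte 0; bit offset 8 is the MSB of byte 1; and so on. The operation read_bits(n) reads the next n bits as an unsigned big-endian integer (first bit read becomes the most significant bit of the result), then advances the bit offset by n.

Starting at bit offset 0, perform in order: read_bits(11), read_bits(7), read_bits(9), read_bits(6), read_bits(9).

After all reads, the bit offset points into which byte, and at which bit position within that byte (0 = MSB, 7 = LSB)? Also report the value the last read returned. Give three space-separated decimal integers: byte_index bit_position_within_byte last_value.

Read 1: bits[0:11] width=11 -> value=1499 (bin 10111011011); offset now 11 = byte 1 bit 3; 45 bits remain
Read 2: bits[11:18] width=7 -> value=36 (bin 0100100); offset now 18 = byte 2 bit 2; 38 bits remain
Read 3: bits[18:27] width=9 -> value=120 (bin 001111000); offset now 27 = byte 3 bit 3; 29 bits remain
Read 4: bits[27:33] width=6 -> value=26 (bin 011010); offset now 33 = byte 4 bit 1; 23 bits remain
Read 5: bits[33:42] width=9 -> value=238 (bin 011101110); offset now 42 = byte 5 bit 2; 14 bits remain

Answer: 5 2 238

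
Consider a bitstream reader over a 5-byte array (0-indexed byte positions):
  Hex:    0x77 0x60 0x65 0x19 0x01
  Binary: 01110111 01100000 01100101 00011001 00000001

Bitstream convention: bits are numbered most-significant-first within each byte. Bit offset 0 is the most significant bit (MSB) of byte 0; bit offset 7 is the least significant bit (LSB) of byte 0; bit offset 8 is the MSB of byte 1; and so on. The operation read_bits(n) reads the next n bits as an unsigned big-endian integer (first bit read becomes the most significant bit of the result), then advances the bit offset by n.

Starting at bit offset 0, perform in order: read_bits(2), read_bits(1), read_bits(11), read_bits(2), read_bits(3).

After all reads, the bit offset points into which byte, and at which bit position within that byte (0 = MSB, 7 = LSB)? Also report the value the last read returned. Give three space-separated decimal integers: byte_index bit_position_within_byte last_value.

Answer: 2 3 3

Derivation:
Read 1: bits[0:2] width=2 -> value=1 (bin 01); offset now 2 = byte 0 bit 2; 38 bits remain
Read 2: bits[2:3] width=1 -> value=1 (bin 1); offset now 3 = byte 0 bit 3; 37 bits remain
Read 3: bits[3:14] width=11 -> value=1496 (bin 10111011000); offset now 14 = byte 1 bit 6; 26 bits remain
Read 4: bits[14:16] width=2 -> value=0 (bin 00); offset now 16 = byte 2 bit 0; 24 bits remain
Read 5: bits[16:19] width=3 -> value=3 (bin 011); offset now 19 = byte 2 bit 3; 21 bits remain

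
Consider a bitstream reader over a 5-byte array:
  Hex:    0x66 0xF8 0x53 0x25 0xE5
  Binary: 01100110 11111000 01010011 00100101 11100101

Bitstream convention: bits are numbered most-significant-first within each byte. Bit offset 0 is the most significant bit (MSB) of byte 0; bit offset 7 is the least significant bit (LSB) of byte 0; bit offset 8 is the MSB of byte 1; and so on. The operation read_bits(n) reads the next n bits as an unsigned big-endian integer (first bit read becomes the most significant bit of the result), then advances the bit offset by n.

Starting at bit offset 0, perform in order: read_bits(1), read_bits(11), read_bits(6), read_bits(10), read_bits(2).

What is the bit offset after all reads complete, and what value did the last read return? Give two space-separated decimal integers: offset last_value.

Read 1: bits[0:1] width=1 -> value=0 (bin 0); offset now 1 = byte 0 bit 1; 39 bits remain
Read 2: bits[1:12] width=11 -> value=1647 (bin 11001101111); offset now 12 = byte 1 bit 4; 28 bits remain
Read 3: bits[12:18] width=6 -> value=33 (bin 100001); offset now 18 = byte 2 bit 2; 22 bits remain
Read 4: bits[18:28] width=10 -> value=306 (bin 0100110010); offset now 28 = byte 3 bit 4; 12 bits remain
Read 5: bits[28:30] width=2 -> value=1 (bin 01); offset now 30 = byte 3 bit 6; 10 bits remain

Answer: 30 1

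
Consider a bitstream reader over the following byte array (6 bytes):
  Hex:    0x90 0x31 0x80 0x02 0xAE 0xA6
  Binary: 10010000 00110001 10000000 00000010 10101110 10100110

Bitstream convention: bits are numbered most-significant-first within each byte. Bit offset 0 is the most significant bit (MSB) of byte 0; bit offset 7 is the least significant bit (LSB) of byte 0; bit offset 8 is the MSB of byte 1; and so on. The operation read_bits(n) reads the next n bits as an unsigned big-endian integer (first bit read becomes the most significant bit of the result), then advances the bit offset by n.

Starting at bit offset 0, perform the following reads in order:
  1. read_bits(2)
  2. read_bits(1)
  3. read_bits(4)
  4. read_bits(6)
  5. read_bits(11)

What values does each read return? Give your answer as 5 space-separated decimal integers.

Answer: 2 0 8 6 384

Derivation:
Read 1: bits[0:2] width=2 -> value=2 (bin 10); offset now 2 = byte 0 bit 2; 46 bits remain
Read 2: bits[2:3] width=1 -> value=0 (bin 0); offset now 3 = byte 0 bit 3; 45 bits remain
Read 3: bits[3:7] width=4 -> value=8 (bin 1000); offset now 7 = byte 0 bit 7; 41 bits remain
Read 4: bits[7:13] width=6 -> value=6 (bin 000110); offset now 13 = byte 1 bit 5; 35 bits remain
Read 5: bits[13:24] width=11 -> value=384 (bin 00110000000); offset now 24 = byte 3 bit 0; 24 bits remain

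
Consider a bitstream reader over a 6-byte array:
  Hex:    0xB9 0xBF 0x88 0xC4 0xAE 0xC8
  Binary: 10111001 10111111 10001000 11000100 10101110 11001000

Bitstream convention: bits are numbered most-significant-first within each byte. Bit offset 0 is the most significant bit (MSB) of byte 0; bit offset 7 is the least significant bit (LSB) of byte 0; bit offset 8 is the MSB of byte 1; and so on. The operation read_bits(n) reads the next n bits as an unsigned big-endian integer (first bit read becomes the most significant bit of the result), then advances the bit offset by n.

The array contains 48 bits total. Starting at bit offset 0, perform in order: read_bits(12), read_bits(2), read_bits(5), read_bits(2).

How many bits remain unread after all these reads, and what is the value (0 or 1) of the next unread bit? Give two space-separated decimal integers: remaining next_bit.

Read 1: bits[0:12] width=12 -> value=2971 (bin 101110011011); offset now 12 = byte 1 bit 4; 36 bits remain
Read 2: bits[12:14] width=2 -> value=3 (bin 11); offset now 14 = byte 1 bit 6; 34 bits remain
Read 3: bits[14:19] width=5 -> value=28 (bin 11100); offset now 19 = byte 2 bit 3; 29 bits remain
Read 4: bits[19:21] width=2 -> value=1 (bin 01); offset now 21 = byte 2 bit 5; 27 bits remain

Answer: 27 0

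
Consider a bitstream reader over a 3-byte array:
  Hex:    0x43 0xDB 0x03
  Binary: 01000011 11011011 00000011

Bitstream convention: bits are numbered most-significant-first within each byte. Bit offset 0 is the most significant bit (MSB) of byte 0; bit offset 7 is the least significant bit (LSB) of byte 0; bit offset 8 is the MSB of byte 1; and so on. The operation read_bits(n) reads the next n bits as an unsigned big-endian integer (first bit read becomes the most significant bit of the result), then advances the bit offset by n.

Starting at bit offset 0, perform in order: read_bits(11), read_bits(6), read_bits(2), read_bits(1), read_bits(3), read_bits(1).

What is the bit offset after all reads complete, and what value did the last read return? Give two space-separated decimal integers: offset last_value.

Read 1: bits[0:11] width=11 -> value=542 (bin 01000011110); offset now 11 = byte 1 bit 3; 13 bits remain
Read 2: bits[11:17] width=6 -> value=54 (bin 110110); offset now 17 = byte 2 bit 1; 7 bits remain
Read 3: bits[17:19] width=2 -> value=0 (bin 00); offset now 19 = byte 2 bit 3; 5 bits remain
Read 4: bits[19:20] width=1 -> value=0 (bin 0); offset now 20 = byte 2 bit 4; 4 bits remain
Read 5: bits[20:23] width=3 -> value=1 (bin 001); offset now 23 = byte 2 bit 7; 1 bits remain
Read 6: bits[23:24] width=1 -> value=1 (bin 1); offset now 24 = byte 3 bit 0; 0 bits remain

Answer: 24 1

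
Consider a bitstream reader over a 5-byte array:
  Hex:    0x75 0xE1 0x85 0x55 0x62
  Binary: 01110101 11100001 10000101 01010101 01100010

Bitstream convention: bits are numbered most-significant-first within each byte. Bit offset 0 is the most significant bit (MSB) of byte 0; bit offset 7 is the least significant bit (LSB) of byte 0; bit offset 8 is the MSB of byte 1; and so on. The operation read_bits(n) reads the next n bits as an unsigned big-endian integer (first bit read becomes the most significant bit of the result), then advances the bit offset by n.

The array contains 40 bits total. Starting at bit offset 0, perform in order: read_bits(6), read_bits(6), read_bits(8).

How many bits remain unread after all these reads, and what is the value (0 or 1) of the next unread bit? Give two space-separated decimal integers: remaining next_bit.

Answer: 20 0

Derivation:
Read 1: bits[0:6] width=6 -> value=29 (bin 011101); offset now 6 = byte 0 bit 6; 34 bits remain
Read 2: bits[6:12] width=6 -> value=30 (bin 011110); offset now 12 = byte 1 bit 4; 28 bits remain
Read 3: bits[12:20] width=8 -> value=24 (bin 00011000); offset now 20 = byte 2 bit 4; 20 bits remain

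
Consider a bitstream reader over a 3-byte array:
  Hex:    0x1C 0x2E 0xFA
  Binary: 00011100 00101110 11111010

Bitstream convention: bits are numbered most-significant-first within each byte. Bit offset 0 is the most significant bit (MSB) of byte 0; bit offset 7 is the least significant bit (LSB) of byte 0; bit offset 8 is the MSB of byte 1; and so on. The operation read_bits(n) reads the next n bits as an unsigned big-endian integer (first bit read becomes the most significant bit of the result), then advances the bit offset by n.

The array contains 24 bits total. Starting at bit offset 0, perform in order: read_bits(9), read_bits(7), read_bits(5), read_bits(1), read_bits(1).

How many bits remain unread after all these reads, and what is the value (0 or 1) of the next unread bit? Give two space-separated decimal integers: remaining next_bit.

Read 1: bits[0:9] width=9 -> value=56 (bin 000111000); offset now 9 = byte 1 bit 1; 15 bits remain
Read 2: bits[9:16] width=7 -> value=46 (bin 0101110); offset now 16 = byte 2 bit 0; 8 bits remain
Read 3: bits[16:21] width=5 -> value=31 (bin 11111); offset now 21 = byte 2 bit 5; 3 bits remain
Read 4: bits[21:22] width=1 -> value=0 (bin 0); offset now 22 = byte 2 bit 6; 2 bits remain
Read 5: bits[22:23] width=1 -> value=1 (bin 1); offset now 23 = byte 2 bit 7; 1 bits remain

Answer: 1 0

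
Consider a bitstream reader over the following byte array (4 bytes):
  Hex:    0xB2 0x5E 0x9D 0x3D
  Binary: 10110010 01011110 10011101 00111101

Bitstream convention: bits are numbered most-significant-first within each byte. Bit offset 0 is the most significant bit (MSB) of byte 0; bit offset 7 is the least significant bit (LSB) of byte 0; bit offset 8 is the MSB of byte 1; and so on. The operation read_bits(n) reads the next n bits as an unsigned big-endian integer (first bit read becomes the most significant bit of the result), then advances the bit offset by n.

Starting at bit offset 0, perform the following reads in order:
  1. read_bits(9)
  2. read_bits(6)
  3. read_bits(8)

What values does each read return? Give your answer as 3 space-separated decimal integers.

Read 1: bits[0:9] width=9 -> value=356 (bin 101100100); offset now 9 = byte 1 bit 1; 23 bits remain
Read 2: bits[9:15] width=6 -> value=47 (bin 101111); offset now 15 = byte 1 bit 7; 17 bits remain
Read 3: bits[15:23] width=8 -> value=78 (bin 01001110); offset now 23 = byte 2 bit 7; 9 bits remain

Answer: 356 47 78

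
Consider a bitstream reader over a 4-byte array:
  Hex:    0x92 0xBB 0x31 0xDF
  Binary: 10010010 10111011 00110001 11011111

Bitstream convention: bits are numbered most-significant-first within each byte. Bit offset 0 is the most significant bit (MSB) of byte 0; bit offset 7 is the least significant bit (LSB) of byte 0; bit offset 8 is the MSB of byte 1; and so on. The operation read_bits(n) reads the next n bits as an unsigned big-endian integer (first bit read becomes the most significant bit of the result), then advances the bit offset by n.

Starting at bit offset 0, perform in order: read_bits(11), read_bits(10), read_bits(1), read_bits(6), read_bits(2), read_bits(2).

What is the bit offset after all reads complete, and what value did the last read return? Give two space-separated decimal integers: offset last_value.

Read 1: bits[0:11] width=11 -> value=1173 (bin 10010010101); offset now 11 = byte 1 bit 3; 21 bits remain
Read 2: bits[11:21] width=10 -> value=870 (bin 1101100110); offset now 21 = byte 2 bit 5; 11 bits remain
Read 3: bits[21:22] width=1 -> value=0 (bin 0); offset now 22 = byte 2 bit 6; 10 bits remain
Read 4: bits[22:28] width=6 -> value=29 (bin 011101); offset now 28 = byte 3 bit 4; 4 bits remain
Read 5: bits[28:30] width=2 -> value=3 (bin 11); offset now 30 = byte 3 bit 6; 2 bits remain
Read 6: bits[30:32] width=2 -> value=3 (bin 11); offset now 32 = byte 4 bit 0; 0 bits remain

Answer: 32 3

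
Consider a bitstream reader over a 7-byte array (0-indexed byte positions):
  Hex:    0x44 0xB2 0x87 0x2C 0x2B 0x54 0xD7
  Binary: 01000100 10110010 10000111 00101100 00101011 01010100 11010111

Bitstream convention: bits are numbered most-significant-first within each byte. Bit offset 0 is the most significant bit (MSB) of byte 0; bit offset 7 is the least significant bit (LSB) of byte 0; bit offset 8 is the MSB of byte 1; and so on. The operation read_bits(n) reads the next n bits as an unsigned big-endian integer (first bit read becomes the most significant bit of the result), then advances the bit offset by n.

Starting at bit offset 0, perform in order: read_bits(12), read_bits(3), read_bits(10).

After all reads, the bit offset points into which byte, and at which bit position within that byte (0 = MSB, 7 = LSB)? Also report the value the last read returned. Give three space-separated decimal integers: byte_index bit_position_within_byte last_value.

Read 1: bits[0:12] width=12 -> value=1099 (bin 010001001011); offset now 12 = byte 1 bit 4; 44 bits remain
Read 2: bits[12:15] width=3 -> value=1 (bin 001); offset now 15 = byte 1 bit 7; 41 bits remain
Read 3: bits[15:25] width=10 -> value=270 (bin 0100001110); offset now 25 = byte 3 bit 1; 31 bits remain

Answer: 3 1 270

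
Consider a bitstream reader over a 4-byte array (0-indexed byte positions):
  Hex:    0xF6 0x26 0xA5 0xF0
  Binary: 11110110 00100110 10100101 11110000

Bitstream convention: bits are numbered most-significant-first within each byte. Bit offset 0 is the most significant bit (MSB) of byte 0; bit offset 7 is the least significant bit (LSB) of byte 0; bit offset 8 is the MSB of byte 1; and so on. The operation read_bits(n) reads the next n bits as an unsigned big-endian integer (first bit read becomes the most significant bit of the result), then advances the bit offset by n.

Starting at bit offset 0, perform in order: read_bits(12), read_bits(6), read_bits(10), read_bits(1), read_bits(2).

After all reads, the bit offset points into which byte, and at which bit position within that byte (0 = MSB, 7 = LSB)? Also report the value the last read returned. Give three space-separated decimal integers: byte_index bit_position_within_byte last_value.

Read 1: bits[0:12] width=12 -> value=3938 (bin 111101100010); offset now 12 = byte 1 bit 4; 20 bits remain
Read 2: bits[12:18] width=6 -> value=26 (bin 011010); offset now 18 = byte 2 bit 2; 14 bits remain
Read 3: bits[18:28] width=10 -> value=607 (bin 1001011111); offset now 28 = byte 3 bit 4; 4 bits remain
Read 4: bits[28:29] width=1 -> value=0 (bin 0); offset now 29 = byte 3 bit 5; 3 bits remain
Read 5: bits[29:31] width=2 -> value=0 (bin 00); offset now 31 = byte 3 bit 7; 1 bits remain

Answer: 3 7 0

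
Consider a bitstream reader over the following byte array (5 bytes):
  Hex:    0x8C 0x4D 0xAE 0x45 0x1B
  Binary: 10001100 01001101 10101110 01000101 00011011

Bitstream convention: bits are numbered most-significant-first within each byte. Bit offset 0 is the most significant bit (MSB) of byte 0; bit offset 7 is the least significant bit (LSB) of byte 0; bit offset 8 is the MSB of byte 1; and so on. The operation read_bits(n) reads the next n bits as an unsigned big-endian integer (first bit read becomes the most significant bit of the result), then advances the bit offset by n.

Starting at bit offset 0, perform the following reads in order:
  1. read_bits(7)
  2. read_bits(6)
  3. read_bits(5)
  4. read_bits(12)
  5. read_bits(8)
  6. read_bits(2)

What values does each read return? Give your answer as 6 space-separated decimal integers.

Answer: 70 9 22 2961 70 3

Derivation:
Read 1: bits[0:7] width=7 -> value=70 (bin 1000110); offset now 7 = byte 0 bit 7; 33 bits remain
Read 2: bits[7:13] width=6 -> value=9 (bin 001001); offset now 13 = byte 1 bit 5; 27 bits remain
Read 3: bits[13:18] width=5 -> value=22 (bin 10110); offset now 18 = byte 2 bit 2; 22 bits remain
Read 4: bits[18:30] width=12 -> value=2961 (bin 101110010001); offset now 30 = byte 3 bit 6; 10 bits remain
Read 5: bits[30:38] width=8 -> value=70 (bin 01000110); offset now 38 = byte 4 bit 6; 2 bits remain
Read 6: bits[38:40] width=2 -> value=3 (bin 11); offset now 40 = byte 5 bit 0; 0 bits remain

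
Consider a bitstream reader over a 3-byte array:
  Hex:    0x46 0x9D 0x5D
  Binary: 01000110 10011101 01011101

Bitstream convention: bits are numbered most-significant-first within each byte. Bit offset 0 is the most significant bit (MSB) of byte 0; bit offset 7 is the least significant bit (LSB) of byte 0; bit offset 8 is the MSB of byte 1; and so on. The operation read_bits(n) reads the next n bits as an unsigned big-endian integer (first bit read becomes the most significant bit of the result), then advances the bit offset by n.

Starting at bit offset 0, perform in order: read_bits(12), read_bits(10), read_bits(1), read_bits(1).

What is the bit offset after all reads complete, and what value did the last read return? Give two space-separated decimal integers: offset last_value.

Read 1: bits[0:12] width=12 -> value=1129 (bin 010001101001); offset now 12 = byte 1 bit 4; 12 bits remain
Read 2: bits[12:22] width=10 -> value=855 (bin 1101010111); offset now 22 = byte 2 bit 6; 2 bits remain
Read 3: bits[22:23] width=1 -> value=0 (bin 0); offset now 23 = byte 2 bit 7; 1 bits remain
Read 4: bits[23:24] width=1 -> value=1 (bin 1); offset now 24 = byte 3 bit 0; 0 bits remain

Answer: 24 1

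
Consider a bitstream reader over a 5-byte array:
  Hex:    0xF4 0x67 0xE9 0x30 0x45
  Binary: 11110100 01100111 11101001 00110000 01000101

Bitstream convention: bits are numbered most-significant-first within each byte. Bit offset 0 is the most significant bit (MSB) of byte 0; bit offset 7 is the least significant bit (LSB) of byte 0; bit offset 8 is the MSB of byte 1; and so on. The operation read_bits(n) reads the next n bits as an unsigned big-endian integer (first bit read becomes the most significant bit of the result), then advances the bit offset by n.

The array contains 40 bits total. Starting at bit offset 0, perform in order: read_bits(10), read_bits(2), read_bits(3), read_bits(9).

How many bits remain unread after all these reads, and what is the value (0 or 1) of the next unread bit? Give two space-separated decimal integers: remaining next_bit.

Read 1: bits[0:10] width=10 -> value=977 (bin 1111010001); offset now 10 = byte 1 bit 2; 30 bits remain
Read 2: bits[10:12] width=2 -> value=2 (bin 10); offset now 12 = byte 1 bit 4; 28 bits remain
Read 3: bits[12:15] width=3 -> value=3 (bin 011); offset now 15 = byte 1 bit 7; 25 bits remain
Read 4: bits[15:24] width=9 -> value=489 (bin 111101001); offset now 24 = byte 3 bit 0; 16 bits remain

Answer: 16 0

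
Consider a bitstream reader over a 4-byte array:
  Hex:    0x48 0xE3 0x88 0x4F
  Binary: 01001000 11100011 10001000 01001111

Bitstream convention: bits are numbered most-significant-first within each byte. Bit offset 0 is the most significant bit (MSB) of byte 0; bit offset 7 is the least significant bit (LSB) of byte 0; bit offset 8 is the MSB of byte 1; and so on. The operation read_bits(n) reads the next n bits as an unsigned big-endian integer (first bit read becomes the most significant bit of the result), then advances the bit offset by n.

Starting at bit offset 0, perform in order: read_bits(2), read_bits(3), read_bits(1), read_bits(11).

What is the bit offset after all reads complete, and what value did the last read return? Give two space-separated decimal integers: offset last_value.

Answer: 17 455

Derivation:
Read 1: bits[0:2] width=2 -> value=1 (bin 01); offset now 2 = byte 0 bit 2; 30 bits remain
Read 2: bits[2:5] width=3 -> value=1 (bin 001); offset now 5 = byte 0 bit 5; 27 bits remain
Read 3: bits[5:6] width=1 -> value=0 (bin 0); offset now 6 = byte 0 bit 6; 26 bits remain
Read 4: bits[6:17] width=11 -> value=455 (bin 00111000111); offset now 17 = byte 2 bit 1; 15 bits remain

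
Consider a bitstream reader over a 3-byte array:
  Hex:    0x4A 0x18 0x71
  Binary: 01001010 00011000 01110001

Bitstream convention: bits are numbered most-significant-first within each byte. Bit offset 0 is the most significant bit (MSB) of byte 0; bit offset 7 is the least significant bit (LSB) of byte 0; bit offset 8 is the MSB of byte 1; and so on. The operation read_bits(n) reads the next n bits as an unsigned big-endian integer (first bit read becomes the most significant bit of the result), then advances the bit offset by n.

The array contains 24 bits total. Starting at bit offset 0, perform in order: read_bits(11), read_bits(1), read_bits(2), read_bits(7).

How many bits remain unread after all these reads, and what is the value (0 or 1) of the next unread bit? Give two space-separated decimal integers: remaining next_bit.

Read 1: bits[0:11] width=11 -> value=592 (bin 01001010000); offset now 11 = byte 1 bit 3; 13 bits remain
Read 2: bits[11:12] width=1 -> value=1 (bin 1); offset now 12 = byte 1 bit 4; 12 bits remain
Read 3: bits[12:14] width=2 -> value=2 (bin 10); offset now 14 = byte 1 bit 6; 10 bits remain
Read 4: bits[14:21] width=7 -> value=14 (bin 0001110); offset now 21 = byte 2 bit 5; 3 bits remain

Answer: 3 0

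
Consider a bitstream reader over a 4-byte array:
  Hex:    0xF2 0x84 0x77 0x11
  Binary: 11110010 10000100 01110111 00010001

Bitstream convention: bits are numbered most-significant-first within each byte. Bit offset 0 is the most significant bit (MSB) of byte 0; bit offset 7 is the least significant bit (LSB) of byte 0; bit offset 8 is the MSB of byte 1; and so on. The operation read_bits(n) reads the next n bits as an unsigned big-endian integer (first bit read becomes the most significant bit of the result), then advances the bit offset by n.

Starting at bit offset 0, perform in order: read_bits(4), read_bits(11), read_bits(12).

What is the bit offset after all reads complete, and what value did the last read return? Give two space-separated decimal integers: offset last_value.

Answer: 27 952

Derivation:
Read 1: bits[0:4] width=4 -> value=15 (bin 1111); offset now 4 = byte 0 bit 4; 28 bits remain
Read 2: bits[4:15] width=11 -> value=322 (bin 00101000010); offset now 15 = byte 1 bit 7; 17 bits remain
Read 3: bits[15:27] width=12 -> value=952 (bin 001110111000); offset now 27 = byte 3 bit 3; 5 bits remain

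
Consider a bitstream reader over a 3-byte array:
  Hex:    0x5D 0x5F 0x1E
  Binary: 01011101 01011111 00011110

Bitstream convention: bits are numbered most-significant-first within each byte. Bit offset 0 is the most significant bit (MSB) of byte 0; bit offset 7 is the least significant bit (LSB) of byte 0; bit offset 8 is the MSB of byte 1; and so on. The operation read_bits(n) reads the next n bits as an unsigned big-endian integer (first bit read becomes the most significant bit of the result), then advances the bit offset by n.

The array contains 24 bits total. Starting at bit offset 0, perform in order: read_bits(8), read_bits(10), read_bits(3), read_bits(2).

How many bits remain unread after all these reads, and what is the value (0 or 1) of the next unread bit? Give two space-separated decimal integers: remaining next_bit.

Read 1: bits[0:8] width=8 -> value=93 (bin 01011101); offset now 8 = byte 1 bit 0; 16 bits remain
Read 2: bits[8:18] width=10 -> value=380 (bin 0101111100); offset now 18 = byte 2 bit 2; 6 bits remain
Read 3: bits[18:21] width=3 -> value=3 (bin 011); offset now 21 = byte 2 bit 5; 3 bits remain
Read 4: bits[21:23] width=2 -> value=3 (bin 11); offset now 23 = byte 2 bit 7; 1 bits remain

Answer: 1 0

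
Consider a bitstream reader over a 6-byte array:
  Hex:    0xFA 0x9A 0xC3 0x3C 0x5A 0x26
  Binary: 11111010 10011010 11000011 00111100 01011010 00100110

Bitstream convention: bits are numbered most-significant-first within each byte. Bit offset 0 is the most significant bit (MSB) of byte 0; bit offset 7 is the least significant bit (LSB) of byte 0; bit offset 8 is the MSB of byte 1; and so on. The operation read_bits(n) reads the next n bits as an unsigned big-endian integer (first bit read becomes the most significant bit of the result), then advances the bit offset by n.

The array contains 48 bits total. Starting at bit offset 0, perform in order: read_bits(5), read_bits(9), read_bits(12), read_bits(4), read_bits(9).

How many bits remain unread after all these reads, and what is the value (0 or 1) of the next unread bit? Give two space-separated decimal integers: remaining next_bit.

Answer: 9 0

Derivation:
Read 1: bits[0:5] width=5 -> value=31 (bin 11111); offset now 5 = byte 0 bit 5; 43 bits remain
Read 2: bits[5:14] width=9 -> value=166 (bin 010100110); offset now 14 = byte 1 bit 6; 34 bits remain
Read 3: bits[14:26] width=12 -> value=2828 (bin 101100001100); offset now 26 = byte 3 bit 2; 22 bits remain
Read 4: bits[26:30] width=4 -> value=15 (bin 1111); offset now 30 = byte 3 bit 6; 18 bits remain
Read 5: bits[30:39] width=9 -> value=45 (bin 000101101); offset now 39 = byte 4 bit 7; 9 bits remain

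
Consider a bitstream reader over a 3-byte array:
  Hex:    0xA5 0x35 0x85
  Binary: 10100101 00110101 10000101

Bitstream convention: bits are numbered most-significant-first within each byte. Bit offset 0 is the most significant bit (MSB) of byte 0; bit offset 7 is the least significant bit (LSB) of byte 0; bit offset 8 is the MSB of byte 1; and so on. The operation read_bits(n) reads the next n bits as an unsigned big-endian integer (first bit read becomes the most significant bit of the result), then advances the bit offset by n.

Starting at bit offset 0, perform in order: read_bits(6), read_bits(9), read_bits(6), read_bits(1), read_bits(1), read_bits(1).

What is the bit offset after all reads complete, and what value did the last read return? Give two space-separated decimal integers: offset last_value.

Read 1: bits[0:6] width=6 -> value=41 (bin 101001); offset now 6 = byte 0 bit 6; 18 bits remain
Read 2: bits[6:15] width=9 -> value=154 (bin 010011010); offset now 15 = byte 1 bit 7; 9 bits remain
Read 3: bits[15:21] width=6 -> value=48 (bin 110000); offset now 21 = byte 2 bit 5; 3 bits remain
Read 4: bits[21:22] width=1 -> value=1 (bin 1); offset now 22 = byte 2 bit 6; 2 bits remain
Read 5: bits[22:23] width=1 -> value=0 (bin 0); offset now 23 = byte 2 bit 7; 1 bits remain
Read 6: bits[23:24] width=1 -> value=1 (bin 1); offset now 24 = byte 3 bit 0; 0 bits remain

Answer: 24 1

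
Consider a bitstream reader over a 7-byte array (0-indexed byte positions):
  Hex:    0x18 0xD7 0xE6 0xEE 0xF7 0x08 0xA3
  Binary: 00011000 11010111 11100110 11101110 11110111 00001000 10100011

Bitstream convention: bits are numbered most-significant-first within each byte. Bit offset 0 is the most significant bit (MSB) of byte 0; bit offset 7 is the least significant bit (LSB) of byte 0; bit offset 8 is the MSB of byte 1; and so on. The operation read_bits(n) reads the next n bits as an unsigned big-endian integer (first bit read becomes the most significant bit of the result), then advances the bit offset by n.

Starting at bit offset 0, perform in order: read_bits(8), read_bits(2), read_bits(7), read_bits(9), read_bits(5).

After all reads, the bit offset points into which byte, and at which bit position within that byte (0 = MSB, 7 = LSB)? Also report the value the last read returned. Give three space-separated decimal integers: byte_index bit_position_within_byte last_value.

Answer: 3 7 23

Derivation:
Read 1: bits[0:8] width=8 -> value=24 (bin 00011000); offset now 8 = byte 1 bit 0; 48 bits remain
Read 2: bits[8:10] width=2 -> value=3 (bin 11); offset now 10 = byte 1 bit 2; 46 bits remain
Read 3: bits[10:17] width=7 -> value=47 (bin 0101111); offset now 17 = byte 2 bit 1; 39 bits remain
Read 4: bits[17:26] width=9 -> value=411 (bin 110011011); offset now 26 = byte 3 bit 2; 30 bits remain
Read 5: bits[26:31] width=5 -> value=23 (bin 10111); offset now 31 = byte 3 bit 7; 25 bits remain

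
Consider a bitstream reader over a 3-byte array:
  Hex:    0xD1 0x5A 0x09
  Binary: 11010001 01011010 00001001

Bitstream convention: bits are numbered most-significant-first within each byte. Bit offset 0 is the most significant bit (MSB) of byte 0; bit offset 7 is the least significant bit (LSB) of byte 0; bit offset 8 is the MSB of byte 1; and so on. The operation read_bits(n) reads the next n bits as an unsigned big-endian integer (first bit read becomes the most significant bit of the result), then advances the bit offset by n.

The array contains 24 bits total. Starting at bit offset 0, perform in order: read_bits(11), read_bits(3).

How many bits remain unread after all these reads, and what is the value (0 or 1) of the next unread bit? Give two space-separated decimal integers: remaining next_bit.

Read 1: bits[0:11] width=11 -> value=1674 (bin 11010001010); offset now 11 = byte 1 bit 3; 13 bits remain
Read 2: bits[11:14] width=3 -> value=6 (bin 110); offset now 14 = byte 1 bit 6; 10 bits remain

Answer: 10 1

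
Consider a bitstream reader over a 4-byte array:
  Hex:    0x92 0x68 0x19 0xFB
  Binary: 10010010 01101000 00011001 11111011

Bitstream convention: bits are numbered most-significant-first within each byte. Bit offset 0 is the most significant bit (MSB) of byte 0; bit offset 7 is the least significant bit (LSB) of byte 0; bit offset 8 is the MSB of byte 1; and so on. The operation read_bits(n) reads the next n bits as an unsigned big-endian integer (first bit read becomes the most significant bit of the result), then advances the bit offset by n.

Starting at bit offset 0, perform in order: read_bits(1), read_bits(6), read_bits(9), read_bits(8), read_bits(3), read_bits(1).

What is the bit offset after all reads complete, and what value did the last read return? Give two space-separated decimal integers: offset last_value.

Answer: 28 1

Derivation:
Read 1: bits[0:1] width=1 -> value=1 (bin 1); offset now 1 = byte 0 bit 1; 31 bits remain
Read 2: bits[1:7] width=6 -> value=9 (bin 001001); offset now 7 = byte 0 bit 7; 25 bits remain
Read 3: bits[7:16] width=9 -> value=104 (bin 001101000); offset now 16 = byte 2 bit 0; 16 bits remain
Read 4: bits[16:24] width=8 -> value=25 (bin 00011001); offset now 24 = byte 3 bit 0; 8 bits remain
Read 5: bits[24:27] width=3 -> value=7 (bin 111); offset now 27 = byte 3 bit 3; 5 bits remain
Read 6: bits[27:28] width=1 -> value=1 (bin 1); offset now 28 = byte 3 bit 4; 4 bits remain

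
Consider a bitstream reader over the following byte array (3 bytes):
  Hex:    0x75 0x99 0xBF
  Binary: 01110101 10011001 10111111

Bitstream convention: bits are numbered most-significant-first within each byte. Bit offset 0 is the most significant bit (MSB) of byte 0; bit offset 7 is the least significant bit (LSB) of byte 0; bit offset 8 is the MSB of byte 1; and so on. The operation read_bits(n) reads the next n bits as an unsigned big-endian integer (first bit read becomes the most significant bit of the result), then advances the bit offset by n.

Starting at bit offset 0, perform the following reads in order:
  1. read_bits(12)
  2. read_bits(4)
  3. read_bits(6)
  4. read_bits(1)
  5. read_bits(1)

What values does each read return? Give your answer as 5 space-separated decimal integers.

Read 1: bits[0:12] width=12 -> value=1881 (bin 011101011001); offset now 12 = byte 1 bit 4; 12 bits remain
Read 2: bits[12:16] width=4 -> value=9 (bin 1001); offset now 16 = byte 2 bit 0; 8 bits remain
Read 3: bits[16:22] width=6 -> value=47 (bin 101111); offset now 22 = byte 2 bit 6; 2 bits remain
Read 4: bits[22:23] width=1 -> value=1 (bin 1); offset now 23 = byte 2 bit 7; 1 bits remain
Read 5: bits[23:24] width=1 -> value=1 (bin 1); offset now 24 = byte 3 bit 0; 0 bits remain

Answer: 1881 9 47 1 1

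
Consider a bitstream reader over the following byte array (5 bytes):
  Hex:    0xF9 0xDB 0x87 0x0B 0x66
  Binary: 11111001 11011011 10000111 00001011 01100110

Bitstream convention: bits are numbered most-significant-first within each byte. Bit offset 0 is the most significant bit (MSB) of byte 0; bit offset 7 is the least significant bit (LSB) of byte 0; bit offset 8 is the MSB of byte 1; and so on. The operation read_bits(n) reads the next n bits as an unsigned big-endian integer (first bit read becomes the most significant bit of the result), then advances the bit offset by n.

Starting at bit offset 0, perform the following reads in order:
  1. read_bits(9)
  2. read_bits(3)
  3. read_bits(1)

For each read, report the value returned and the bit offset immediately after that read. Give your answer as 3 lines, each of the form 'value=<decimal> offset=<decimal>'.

Answer: value=499 offset=9
value=5 offset=12
value=1 offset=13

Derivation:
Read 1: bits[0:9] width=9 -> value=499 (bin 111110011); offset now 9 = byte 1 bit 1; 31 bits remain
Read 2: bits[9:12] width=3 -> value=5 (bin 101); offset now 12 = byte 1 bit 4; 28 bits remain
Read 3: bits[12:13] width=1 -> value=1 (bin 1); offset now 13 = byte 1 bit 5; 27 bits remain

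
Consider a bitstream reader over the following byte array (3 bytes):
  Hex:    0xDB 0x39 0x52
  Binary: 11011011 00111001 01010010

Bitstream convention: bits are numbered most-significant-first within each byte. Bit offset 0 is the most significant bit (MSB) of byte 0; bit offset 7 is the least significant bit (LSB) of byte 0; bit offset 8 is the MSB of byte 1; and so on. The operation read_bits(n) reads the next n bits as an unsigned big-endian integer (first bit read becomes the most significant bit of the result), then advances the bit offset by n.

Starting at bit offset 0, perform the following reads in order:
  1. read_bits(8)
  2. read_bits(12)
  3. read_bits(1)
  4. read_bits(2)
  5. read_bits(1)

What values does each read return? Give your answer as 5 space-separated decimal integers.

Answer: 219 917 0 1 0

Derivation:
Read 1: bits[0:8] width=8 -> value=219 (bin 11011011); offset now 8 = byte 1 bit 0; 16 bits remain
Read 2: bits[8:20] width=12 -> value=917 (bin 001110010101); offset now 20 = byte 2 bit 4; 4 bits remain
Read 3: bits[20:21] width=1 -> value=0 (bin 0); offset now 21 = byte 2 bit 5; 3 bits remain
Read 4: bits[21:23] width=2 -> value=1 (bin 01); offset now 23 = byte 2 bit 7; 1 bits remain
Read 5: bits[23:24] width=1 -> value=0 (bin 0); offset now 24 = byte 3 bit 0; 0 bits remain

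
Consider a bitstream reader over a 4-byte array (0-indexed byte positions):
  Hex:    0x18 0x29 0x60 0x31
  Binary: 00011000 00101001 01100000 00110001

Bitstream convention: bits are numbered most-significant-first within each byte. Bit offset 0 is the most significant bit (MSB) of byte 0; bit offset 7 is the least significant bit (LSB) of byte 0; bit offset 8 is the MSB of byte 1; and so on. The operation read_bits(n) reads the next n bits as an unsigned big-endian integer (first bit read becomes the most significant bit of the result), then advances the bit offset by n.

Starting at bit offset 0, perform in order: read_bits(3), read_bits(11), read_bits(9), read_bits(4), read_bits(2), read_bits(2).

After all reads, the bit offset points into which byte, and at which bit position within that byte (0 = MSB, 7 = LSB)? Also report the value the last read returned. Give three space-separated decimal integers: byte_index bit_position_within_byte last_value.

Answer: 3 7 0

Derivation:
Read 1: bits[0:3] width=3 -> value=0 (bin 000); offset now 3 = byte 0 bit 3; 29 bits remain
Read 2: bits[3:14] width=11 -> value=1546 (bin 11000001010); offset now 14 = byte 1 bit 6; 18 bits remain
Read 3: bits[14:23] width=9 -> value=176 (bin 010110000); offset now 23 = byte 2 bit 7; 9 bits remain
Read 4: bits[23:27] width=4 -> value=1 (bin 0001); offset now 27 = byte 3 bit 3; 5 bits remain
Read 5: bits[27:29] width=2 -> value=2 (bin 10); offset now 29 = byte 3 bit 5; 3 bits remain
Read 6: bits[29:31] width=2 -> value=0 (bin 00); offset now 31 = byte 3 bit 7; 1 bits remain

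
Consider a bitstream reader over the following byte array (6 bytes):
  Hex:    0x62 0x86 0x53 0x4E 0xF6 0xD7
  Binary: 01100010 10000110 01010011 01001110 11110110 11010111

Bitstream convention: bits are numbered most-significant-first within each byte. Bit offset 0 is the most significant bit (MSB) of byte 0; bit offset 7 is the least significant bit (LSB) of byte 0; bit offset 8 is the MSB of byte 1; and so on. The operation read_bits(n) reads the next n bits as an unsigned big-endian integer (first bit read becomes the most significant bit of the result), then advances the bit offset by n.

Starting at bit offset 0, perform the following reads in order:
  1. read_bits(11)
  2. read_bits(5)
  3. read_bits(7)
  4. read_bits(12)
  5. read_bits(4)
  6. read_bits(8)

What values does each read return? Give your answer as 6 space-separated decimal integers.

Answer: 788 6 41 2679 11 107

Derivation:
Read 1: bits[0:11] width=11 -> value=788 (bin 01100010100); offset now 11 = byte 1 bit 3; 37 bits remain
Read 2: bits[11:16] width=5 -> value=6 (bin 00110); offset now 16 = byte 2 bit 0; 32 bits remain
Read 3: bits[16:23] width=7 -> value=41 (bin 0101001); offset now 23 = byte 2 bit 7; 25 bits remain
Read 4: bits[23:35] width=12 -> value=2679 (bin 101001110111); offset now 35 = byte 4 bit 3; 13 bits remain
Read 5: bits[35:39] width=4 -> value=11 (bin 1011); offset now 39 = byte 4 bit 7; 9 bits remain
Read 6: bits[39:47] width=8 -> value=107 (bin 01101011); offset now 47 = byte 5 bit 7; 1 bits remain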